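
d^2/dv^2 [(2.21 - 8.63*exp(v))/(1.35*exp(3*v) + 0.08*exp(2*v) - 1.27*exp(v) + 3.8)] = (-62.9127000000001*exp(6*v) + 33.453405*exp(5*v) - 56.614292*exp(4*v) + 567.136378*exp(3*v) - 86.968188*exp(2*v) - 40.771231*exp(v) - 113.95174)*exp(v)/(2.460375*exp(9*v) + 0.4374*exp(8*v) - 6.917805*exp(7*v) + 19.954052*exp(6*v) + 8.970261*exp(5*v) - 38.630544*exp(4*v) + 54.117137*exp(3*v) + 21.85266*exp(2*v) - 55.0164*exp(v) + 54.872)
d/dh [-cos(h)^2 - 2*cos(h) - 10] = 2*(cos(h) + 1)*sin(h)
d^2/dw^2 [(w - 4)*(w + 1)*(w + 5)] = 6*w + 4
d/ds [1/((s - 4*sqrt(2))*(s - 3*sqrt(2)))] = (-2*s + 7*sqrt(2))/(s^4 - 14*sqrt(2)*s^3 + 146*s^2 - 336*sqrt(2)*s + 576)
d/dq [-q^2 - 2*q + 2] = -2*q - 2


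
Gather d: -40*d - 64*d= -104*d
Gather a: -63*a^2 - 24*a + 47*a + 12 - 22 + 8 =-63*a^2 + 23*a - 2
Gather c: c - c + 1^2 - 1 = 0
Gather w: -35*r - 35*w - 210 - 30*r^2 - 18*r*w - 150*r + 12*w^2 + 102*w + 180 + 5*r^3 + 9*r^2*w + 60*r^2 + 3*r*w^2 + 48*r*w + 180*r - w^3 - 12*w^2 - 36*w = 5*r^3 + 30*r^2 + 3*r*w^2 - 5*r - w^3 + w*(9*r^2 + 30*r + 31) - 30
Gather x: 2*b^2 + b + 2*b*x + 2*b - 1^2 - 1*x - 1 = 2*b^2 + 3*b + x*(2*b - 1) - 2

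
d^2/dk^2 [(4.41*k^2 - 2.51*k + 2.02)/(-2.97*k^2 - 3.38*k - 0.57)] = (132.82137*k^3 - 62.115174*k^2 - 147.162906*k - 51.85241)/(26.198073*k^6 + 89.443926*k^5 + 116.875143*k^4 + 72.946484*k^3 + 22.430583*k^2 + 3.294486*k + 0.185193)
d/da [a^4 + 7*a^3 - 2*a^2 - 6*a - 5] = 4*a^3 + 21*a^2 - 4*a - 6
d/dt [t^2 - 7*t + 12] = 2*t - 7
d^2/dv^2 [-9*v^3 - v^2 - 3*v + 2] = -54*v - 2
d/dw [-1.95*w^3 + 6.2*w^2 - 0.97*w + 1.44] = -5.85*w^2 + 12.4*w - 0.97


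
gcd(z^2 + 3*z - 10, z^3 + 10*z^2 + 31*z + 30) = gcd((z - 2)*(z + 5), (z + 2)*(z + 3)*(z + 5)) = z + 5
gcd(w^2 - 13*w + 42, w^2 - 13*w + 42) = w^2 - 13*w + 42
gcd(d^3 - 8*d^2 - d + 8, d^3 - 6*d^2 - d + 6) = d^2 - 1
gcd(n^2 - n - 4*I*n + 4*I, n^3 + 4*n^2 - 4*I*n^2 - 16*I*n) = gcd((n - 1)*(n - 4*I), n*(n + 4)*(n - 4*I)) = n - 4*I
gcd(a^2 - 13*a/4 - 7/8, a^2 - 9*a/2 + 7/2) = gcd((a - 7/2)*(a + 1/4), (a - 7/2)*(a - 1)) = a - 7/2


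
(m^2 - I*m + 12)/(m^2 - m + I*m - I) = (m^2 - I*m + 12)/(m^2 - m + I*m - I)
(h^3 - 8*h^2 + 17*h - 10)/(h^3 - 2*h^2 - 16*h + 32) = (h^2 - 6*h + 5)/(h^2 - 16)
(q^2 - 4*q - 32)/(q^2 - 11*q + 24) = (q + 4)/(q - 3)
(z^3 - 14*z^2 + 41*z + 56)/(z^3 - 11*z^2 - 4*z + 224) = (z + 1)/(z + 4)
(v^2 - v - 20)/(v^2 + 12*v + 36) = (v^2 - v - 20)/(v^2 + 12*v + 36)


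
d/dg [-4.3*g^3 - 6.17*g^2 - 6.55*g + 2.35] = -12.9*g^2 - 12.34*g - 6.55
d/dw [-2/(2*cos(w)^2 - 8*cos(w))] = 2*(2 - cos(w))*sin(w)/((cos(w) - 4)^2*cos(w)^2)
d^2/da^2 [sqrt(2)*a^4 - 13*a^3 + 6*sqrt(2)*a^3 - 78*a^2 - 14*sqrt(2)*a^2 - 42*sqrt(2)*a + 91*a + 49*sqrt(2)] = 12*sqrt(2)*a^2 - 78*a + 36*sqrt(2)*a - 156 - 28*sqrt(2)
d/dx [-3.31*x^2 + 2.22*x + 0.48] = 2.22 - 6.62*x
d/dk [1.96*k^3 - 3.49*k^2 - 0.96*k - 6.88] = 5.88*k^2 - 6.98*k - 0.96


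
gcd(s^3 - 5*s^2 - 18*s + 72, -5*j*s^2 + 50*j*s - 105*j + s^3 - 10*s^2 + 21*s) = s - 3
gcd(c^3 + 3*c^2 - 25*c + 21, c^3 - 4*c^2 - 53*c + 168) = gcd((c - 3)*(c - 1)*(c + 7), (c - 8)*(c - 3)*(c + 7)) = c^2 + 4*c - 21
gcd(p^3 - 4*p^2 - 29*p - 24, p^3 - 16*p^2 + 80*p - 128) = p - 8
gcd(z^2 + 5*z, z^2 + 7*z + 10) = z + 5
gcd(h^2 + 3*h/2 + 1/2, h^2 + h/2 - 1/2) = h + 1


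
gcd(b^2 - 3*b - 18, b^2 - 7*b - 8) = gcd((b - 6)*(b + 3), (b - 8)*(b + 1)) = 1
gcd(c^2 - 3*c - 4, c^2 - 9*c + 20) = c - 4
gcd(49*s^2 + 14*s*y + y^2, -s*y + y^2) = 1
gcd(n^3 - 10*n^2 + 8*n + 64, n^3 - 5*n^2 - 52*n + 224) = n^2 - 12*n + 32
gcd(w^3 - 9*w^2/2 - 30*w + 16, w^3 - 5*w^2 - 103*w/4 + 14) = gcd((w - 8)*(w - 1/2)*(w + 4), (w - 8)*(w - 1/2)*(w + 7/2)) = w^2 - 17*w/2 + 4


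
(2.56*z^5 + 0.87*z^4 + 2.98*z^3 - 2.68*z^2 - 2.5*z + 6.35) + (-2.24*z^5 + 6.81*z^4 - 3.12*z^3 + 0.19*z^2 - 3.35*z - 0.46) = 0.32*z^5 + 7.68*z^4 - 0.14*z^3 - 2.49*z^2 - 5.85*z + 5.89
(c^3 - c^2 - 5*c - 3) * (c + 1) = c^4 - 6*c^2 - 8*c - 3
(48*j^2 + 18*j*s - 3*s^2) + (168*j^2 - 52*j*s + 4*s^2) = 216*j^2 - 34*j*s + s^2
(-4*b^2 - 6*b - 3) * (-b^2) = 4*b^4 + 6*b^3 + 3*b^2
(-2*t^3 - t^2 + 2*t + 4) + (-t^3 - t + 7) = -3*t^3 - t^2 + t + 11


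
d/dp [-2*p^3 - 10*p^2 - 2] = 2*p*(-3*p - 10)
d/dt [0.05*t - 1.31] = 0.0500000000000000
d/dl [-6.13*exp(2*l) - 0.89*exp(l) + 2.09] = (-12.26*exp(l) - 0.89)*exp(l)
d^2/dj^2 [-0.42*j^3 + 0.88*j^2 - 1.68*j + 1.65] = 1.76 - 2.52*j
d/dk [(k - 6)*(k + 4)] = 2*k - 2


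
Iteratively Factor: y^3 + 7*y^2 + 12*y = (y + 3)*(y^2 + 4*y) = y*(y + 3)*(y + 4)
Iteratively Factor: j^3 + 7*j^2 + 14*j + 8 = (j + 2)*(j^2 + 5*j + 4) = (j + 1)*(j + 2)*(j + 4)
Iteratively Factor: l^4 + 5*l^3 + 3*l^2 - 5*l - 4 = (l + 4)*(l^3 + l^2 - l - 1) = (l + 1)*(l + 4)*(l^2 - 1) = (l + 1)^2*(l + 4)*(l - 1)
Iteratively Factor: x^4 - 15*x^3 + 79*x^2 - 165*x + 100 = (x - 1)*(x^3 - 14*x^2 + 65*x - 100) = (x - 4)*(x - 1)*(x^2 - 10*x + 25) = (x - 5)*(x - 4)*(x - 1)*(x - 5)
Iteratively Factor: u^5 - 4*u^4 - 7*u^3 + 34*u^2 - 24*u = (u - 1)*(u^4 - 3*u^3 - 10*u^2 + 24*u) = u*(u - 1)*(u^3 - 3*u^2 - 10*u + 24) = u*(u - 2)*(u - 1)*(u^2 - u - 12) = u*(u - 2)*(u - 1)*(u + 3)*(u - 4)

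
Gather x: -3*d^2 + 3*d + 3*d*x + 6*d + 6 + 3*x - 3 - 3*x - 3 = -3*d^2 + 3*d*x + 9*d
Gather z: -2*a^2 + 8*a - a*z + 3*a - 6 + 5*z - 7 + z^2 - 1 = -2*a^2 + 11*a + z^2 + z*(5 - a) - 14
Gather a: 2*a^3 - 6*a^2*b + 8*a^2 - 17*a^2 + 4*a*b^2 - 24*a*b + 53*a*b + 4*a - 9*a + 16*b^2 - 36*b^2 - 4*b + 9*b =2*a^3 + a^2*(-6*b - 9) + a*(4*b^2 + 29*b - 5) - 20*b^2 + 5*b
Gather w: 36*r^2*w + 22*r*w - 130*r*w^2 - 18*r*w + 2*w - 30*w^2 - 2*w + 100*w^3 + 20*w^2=100*w^3 + w^2*(-130*r - 10) + w*(36*r^2 + 4*r)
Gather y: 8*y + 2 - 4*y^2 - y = -4*y^2 + 7*y + 2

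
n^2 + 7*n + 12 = (n + 3)*(n + 4)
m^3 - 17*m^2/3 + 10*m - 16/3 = (m - 8/3)*(m - 2)*(m - 1)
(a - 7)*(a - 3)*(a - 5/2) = a^3 - 25*a^2/2 + 46*a - 105/2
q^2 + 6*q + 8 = (q + 2)*(q + 4)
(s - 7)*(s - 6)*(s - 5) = s^3 - 18*s^2 + 107*s - 210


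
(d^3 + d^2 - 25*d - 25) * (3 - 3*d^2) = -3*d^5 - 3*d^4 + 78*d^3 + 78*d^2 - 75*d - 75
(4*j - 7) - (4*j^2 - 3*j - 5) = -4*j^2 + 7*j - 2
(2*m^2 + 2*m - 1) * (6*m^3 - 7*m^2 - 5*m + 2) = 12*m^5 - 2*m^4 - 30*m^3 + m^2 + 9*m - 2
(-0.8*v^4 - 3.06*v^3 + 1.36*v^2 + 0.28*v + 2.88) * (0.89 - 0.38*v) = 0.304*v^5 + 0.4508*v^4 - 3.2402*v^3 + 1.104*v^2 - 0.8452*v + 2.5632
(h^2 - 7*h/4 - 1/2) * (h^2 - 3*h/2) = h^4 - 13*h^3/4 + 17*h^2/8 + 3*h/4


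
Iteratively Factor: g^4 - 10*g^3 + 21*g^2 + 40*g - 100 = (g - 5)*(g^3 - 5*g^2 - 4*g + 20) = (g - 5)*(g + 2)*(g^2 - 7*g + 10) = (g - 5)^2*(g + 2)*(g - 2)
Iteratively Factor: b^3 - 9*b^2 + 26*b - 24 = (b - 2)*(b^2 - 7*b + 12) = (b - 4)*(b - 2)*(b - 3)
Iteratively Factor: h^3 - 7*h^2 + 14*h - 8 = (h - 2)*(h^2 - 5*h + 4) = (h - 4)*(h - 2)*(h - 1)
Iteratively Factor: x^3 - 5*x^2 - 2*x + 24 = (x - 3)*(x^2 - 2*x - 8) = (x - 3)*(x + 2)*(x - 4)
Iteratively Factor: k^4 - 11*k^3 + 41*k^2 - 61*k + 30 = (k - 5)*(k^3 - 6*k^2 + 11*k - 6) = (k - 5)*(k - 2)*(k^2 - 4*k + 3) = (k - 5)*(k - 2)*(k - 1)*(k - 3)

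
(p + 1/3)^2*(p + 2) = p^3 + 8*p^2/3 + 13*p/9 + 2/9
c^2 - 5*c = c*(c - 5)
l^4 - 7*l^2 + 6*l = l*(l - 2)*(l - 1)*(l + 3)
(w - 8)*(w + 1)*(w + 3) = w^3 - 4*w^2 - 29*w - 24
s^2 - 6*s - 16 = (s - 8)*(s + 2)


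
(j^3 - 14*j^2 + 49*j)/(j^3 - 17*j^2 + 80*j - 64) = j*(j^2 - 14*j + 49)/(j^3 - 17*j^2 + 80*j - 64)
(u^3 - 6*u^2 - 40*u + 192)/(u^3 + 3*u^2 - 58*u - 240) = (u - 4)/(u + 5)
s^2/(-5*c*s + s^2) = s/(-5*c + s)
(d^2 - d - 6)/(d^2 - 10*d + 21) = (d + 2)/(d - 7)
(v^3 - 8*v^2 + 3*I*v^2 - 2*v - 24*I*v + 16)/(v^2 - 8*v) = v + 3*I - 2/v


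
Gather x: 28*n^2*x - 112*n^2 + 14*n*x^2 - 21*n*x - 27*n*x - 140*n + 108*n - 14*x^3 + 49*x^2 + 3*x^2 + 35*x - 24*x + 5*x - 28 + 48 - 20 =-112*n^2 - 32*n - 14*x^3 + x^2*(14*n + 52) + x*(28*n^2 - 48*n + 16)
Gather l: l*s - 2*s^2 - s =l*s - 2*s^2 - s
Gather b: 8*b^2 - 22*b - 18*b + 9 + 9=8*b^2 - 40*b + 18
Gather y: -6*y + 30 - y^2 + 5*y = -y^2 - y + 30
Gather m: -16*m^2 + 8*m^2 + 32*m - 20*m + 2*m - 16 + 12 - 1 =-8*m^2 + 14*m - 5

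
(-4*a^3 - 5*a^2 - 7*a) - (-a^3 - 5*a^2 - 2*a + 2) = -3*a^3 - 5*a - 2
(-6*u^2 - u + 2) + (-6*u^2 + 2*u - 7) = -12*u^2 + u - 5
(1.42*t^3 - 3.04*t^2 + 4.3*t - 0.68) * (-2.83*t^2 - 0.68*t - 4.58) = -4.0186*t^5 + 7.6376*t^4 - 16.6054*t^3 + 12.9236*t^2 - 19.2316*t + 3.1144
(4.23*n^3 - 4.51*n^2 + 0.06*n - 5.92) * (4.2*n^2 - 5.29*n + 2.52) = 17.766*n^5 - 41.3187*n^4 + 34.7695*n^3 - 36.5466*n^2 + 31.468*n - 14.9184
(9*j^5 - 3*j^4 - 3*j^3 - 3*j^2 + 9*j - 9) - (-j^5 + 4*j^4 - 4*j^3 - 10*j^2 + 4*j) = 10*j^5 - 7*j^4 + j^3 + 7*j^2 + 5*j - 9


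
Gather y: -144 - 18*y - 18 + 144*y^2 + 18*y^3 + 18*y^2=18*y^3 + 162*y^2 - 18*y - 162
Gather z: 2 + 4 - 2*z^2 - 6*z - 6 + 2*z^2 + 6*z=0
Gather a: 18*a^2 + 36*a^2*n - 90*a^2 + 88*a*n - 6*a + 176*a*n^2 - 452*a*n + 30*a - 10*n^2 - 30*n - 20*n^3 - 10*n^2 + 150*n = a^2*(36*n - 72) + a*(176*n^2 - 364*n + 24) - 20*n^3 - 20*n^2 + 120*n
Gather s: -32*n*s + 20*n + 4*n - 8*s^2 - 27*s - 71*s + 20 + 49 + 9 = 24*n - 8*s^2 + s*(-32*n - 98) + 78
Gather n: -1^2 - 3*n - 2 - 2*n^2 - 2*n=-2*n^2 - 5*n - 3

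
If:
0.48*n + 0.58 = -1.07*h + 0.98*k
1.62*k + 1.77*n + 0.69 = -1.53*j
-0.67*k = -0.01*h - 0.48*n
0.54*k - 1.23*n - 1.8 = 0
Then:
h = -1.00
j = 3.67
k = -1.55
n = -2.14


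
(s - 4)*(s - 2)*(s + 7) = s^3 + s^2 - 34*s + 56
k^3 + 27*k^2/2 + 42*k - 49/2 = (k - 1/2)*(k + 7)^2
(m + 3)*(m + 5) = m^2 + 8*m + 15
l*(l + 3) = l^2 + 3*l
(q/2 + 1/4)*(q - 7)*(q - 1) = q^3/2 - 15*q^2/4 + 3*q/2 + 7/4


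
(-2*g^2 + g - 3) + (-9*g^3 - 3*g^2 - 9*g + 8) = -9*g^3 - 5*g^2 - 8*g + 5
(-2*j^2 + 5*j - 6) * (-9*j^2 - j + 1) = 18*j^4 - 43*j^3 + 47*j^2 + 11*j - 6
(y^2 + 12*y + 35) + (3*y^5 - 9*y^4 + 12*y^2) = 3*y^5 - 9*y^4 + 13*y^2 + 12*y + 35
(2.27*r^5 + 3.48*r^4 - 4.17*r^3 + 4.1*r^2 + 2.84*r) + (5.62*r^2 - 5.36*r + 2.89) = 2.27*r^5 + 3.48*r^4 - 4.17*r^3 + 9.72*r^2 - 2.52*r + 2.89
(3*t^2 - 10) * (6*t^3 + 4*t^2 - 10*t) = 18*t^5 + 12*t^4 - 90*t^3 - 40*t^2 + 100*t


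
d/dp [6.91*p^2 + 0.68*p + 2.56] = 13.82*p + 0.68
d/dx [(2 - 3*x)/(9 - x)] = -25/(x - 9)^2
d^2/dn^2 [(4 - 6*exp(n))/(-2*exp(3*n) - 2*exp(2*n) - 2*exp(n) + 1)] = (96*exp(6*n) - 72*exp(5*n) - 248*exp(4*n) + 36*exp(3*n) - 48*exp(2*n) - 36*exp(n) - 2)*exp(n)/(8*exp(9*n) + 24*exp(8*n) + 48*exp(7*n) + 44*exp(6*n) + 24*exp(5*n) - 12*exp(4*n) - 10*exp(3*n) - 6*exp(2*n) + 6*exp(n) - 1)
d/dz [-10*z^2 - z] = -20*z - 1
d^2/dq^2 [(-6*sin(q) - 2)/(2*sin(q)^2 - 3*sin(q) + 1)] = 4*(6*(1 - cos(q)^2)^2 - 23*sin(q)*cos(q)^2 + 16*cos(q)^2)/((sin(q) - 1)^2*(2*sin(q) - 1)^3)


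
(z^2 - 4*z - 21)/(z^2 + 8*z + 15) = (z - 7)/(z + 5)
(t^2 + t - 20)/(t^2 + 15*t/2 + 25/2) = 2*(t - 4)/(2*t + 5)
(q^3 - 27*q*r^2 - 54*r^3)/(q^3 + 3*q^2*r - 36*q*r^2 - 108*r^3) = (q + 3*r)/(q + 6*r)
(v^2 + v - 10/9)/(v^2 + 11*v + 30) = (v^2 + v - 10/9)/(v^2 + 11*v + 30)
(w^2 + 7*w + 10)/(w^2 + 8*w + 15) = (w + 2)/(w + 3)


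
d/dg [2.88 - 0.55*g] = -0.550000000000000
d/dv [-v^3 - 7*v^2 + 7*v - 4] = -3*v^2 - 14*v + 7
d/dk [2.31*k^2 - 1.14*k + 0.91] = 4.62*k - 1.14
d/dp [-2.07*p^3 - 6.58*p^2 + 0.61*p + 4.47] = -6.21*p^2 - 13.16*p + 0.61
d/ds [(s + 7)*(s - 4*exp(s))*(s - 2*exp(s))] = -6*s^2*exp(s) + 3*s^2 + 16*s*exp(2*s) - 54*s*exp(s) + 14*s + 120*exp(2*s) - 42*exp(s)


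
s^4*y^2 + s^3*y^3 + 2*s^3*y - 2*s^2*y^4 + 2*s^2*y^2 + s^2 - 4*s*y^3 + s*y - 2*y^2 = (s - y)*(s + 2*y)*(s*y + 1)^2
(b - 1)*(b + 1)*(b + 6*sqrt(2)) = b^3 + 6*sqrt(2)*b^2 - b - 6*sqrt(2)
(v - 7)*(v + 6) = v^2 - v - 42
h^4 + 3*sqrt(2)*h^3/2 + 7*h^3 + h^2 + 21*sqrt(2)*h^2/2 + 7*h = h*(h + 7)*(h + sqrt(2)/2)*(h + sqrt(2))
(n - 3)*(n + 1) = n^2 - 2*n - 3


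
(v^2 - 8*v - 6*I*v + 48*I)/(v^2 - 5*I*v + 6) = (v - 8)/(v + I)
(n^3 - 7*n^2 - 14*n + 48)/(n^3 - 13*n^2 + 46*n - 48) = (n + 3)/(n - 3)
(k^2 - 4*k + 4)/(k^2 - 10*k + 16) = (k - 2)/(k - 8)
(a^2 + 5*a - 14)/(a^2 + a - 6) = (a + 7)/(a + 3)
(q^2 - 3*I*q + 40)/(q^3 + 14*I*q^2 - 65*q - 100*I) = (q - 8*I)/(q^2 + 9*I*q - 20)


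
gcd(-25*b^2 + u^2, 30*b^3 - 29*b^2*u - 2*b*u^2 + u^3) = 5*b + u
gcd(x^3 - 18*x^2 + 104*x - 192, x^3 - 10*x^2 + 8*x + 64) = x^2 - 12*x + 32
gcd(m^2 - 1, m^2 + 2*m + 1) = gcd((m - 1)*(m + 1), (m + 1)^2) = m + 1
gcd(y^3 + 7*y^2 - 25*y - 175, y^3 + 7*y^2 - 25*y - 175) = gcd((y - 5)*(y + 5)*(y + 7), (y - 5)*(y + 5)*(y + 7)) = y^3 + 7*y^2 - 25*y - 175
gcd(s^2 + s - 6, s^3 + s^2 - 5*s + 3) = s + 3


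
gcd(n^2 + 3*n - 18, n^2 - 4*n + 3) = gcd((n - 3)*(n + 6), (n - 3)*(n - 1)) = n - 3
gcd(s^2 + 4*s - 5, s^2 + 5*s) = s + 5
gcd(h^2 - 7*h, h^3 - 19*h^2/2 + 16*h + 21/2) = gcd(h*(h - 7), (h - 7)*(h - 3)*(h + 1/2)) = h - 7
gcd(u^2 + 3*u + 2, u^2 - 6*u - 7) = u + 1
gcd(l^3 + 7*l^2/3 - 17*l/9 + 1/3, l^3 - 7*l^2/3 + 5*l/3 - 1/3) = l - 1/3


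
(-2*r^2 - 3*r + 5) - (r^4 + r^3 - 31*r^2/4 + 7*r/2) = -r^4 - r^3 + 23*r^2/4 - 13*r/2 + 5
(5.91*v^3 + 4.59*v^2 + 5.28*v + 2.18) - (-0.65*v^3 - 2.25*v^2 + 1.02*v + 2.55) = 6.56*v^3 + 6.84*v^2 + 4.26*v - 0.37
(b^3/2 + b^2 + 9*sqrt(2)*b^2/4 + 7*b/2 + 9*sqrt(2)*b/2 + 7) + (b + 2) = b^3/2 + b^2 + 9*sqrt(2)*b^2/4 + 9*b/2 + 9*sqrt(2)*b/2 + 9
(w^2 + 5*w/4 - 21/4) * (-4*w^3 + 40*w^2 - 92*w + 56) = -4*w^5 + 35*w^4 - 21*w^3 - 269*w^2 + 553*w - 294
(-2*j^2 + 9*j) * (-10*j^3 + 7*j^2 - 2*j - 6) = 20*j^5 - 104*j^4 + 67*j^3 - 6*j^2 - 54*j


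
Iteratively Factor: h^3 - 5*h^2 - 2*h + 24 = (h - 3)*(h^2 - 2*h - 8) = (h - 4)*(h - 3)*(h + 2)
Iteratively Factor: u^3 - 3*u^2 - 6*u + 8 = (u - 1)*(u^2 - 2*u - 8) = (u - 4)*(u - 1)*(u + 2)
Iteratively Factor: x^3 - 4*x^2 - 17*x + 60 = (x - 5)*(x^2 + x - 12) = (x - 5)*(x + 4)*(x - 3)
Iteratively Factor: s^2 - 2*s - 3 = (s - 3)*(s + 1)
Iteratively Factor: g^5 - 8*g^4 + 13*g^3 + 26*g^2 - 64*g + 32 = (g - 4)*(g^4 - 4*g^3 - 3*g^2 + 14*g - 8) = (g - 4)^2*(g^3 - 3*g + 2) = (g - 4)^2*(g - 1)*(g^2 + g - 2) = (g - 4)^2*(g - 1)^2*(g + 2)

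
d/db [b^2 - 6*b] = 2*b - 6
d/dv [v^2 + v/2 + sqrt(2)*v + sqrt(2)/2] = 2*v + 1/2 + sqrt(2)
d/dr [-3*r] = -3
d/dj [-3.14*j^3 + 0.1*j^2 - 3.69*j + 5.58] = -9.42*j^2 + 0.2*j - 3.69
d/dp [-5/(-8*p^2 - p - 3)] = 5*(-16*p - 1)/(8*p^2 + p + 3)^2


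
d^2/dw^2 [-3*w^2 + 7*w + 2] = -6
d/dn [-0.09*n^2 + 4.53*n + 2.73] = 4.53 - 0.18*n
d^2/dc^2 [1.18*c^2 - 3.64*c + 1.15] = 2.36000000000000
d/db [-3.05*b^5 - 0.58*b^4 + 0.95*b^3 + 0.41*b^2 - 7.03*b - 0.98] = -15.25*b^4 - 2.32*b^3 + 2.85*b^2 + 0.82*b - 7.03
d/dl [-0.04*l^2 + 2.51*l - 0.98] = 2.51 - 0.08*l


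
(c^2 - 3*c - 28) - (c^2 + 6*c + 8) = -9*c - 36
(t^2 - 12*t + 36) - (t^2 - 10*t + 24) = 12 - 2*t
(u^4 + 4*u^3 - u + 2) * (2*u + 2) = 2*u^5 + 10*u^4 + 8*u^3 - 2*u^2 + 2*u + 4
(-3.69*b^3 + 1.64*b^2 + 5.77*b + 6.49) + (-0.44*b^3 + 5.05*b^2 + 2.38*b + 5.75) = -4.13*b^3 + 6.69*b^2 + 8.15*b + 12.24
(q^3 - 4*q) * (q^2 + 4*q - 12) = q^5 + 4*q^4 - 16*q^3 - 16*q^2 + 48*q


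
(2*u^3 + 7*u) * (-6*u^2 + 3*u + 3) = -12*u^5 + 6*u^4 - 36*u^3 + 21*u^2 + 21*u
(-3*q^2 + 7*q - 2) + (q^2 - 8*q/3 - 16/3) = -2*q^2 + 13*q/3 - 22/3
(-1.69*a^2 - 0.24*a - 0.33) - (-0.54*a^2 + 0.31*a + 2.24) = -1.15*a^2 - 0.55*a - 2.57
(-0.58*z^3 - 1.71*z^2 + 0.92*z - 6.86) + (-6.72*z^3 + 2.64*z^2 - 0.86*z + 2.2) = -7.3*z^3 + 0.93*z^2 + 0.0600000000000001*z - 4.66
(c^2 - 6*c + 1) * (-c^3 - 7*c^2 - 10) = -c^5 - c^4 + 41*c^3 - 17*c^2 + 60*c - 10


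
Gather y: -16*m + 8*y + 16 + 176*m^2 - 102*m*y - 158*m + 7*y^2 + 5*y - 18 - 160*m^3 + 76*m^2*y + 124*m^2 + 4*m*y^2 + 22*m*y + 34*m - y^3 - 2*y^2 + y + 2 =-160*m^3 + 300*m^2 - 140*m - y^3 + y^2*(4*m + 5) + y*(76*m^2 - 80*m + 14)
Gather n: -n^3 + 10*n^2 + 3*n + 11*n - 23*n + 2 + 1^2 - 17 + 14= -n^3 + 10*n^2 - 9*n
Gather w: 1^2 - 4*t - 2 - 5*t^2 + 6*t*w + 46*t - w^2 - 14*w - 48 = -5*t^2 + 42*t - w^2 + w*(6*t - 14) - 49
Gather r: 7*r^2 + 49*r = 7*r^2 + 49*r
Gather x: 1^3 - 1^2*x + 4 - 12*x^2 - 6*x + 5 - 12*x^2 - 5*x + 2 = -24*x^2 - 12*x + 12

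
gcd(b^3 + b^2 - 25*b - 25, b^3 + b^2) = b + 1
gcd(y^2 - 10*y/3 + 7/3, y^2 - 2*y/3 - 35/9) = y - 7/3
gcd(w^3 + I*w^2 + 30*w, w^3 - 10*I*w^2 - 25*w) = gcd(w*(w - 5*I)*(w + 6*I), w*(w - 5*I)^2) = w^2 - 5*I*w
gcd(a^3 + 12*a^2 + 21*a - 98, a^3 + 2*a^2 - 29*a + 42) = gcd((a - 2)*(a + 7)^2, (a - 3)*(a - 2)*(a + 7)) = a^2 + 5*a - 14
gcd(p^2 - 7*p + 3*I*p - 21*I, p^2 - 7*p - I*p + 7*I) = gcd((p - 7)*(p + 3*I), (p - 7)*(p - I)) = p - 7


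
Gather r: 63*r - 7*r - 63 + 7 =56*r - 56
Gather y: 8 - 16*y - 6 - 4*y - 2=-20*y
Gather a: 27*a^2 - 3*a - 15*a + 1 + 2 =27*a^2 - 18*a + 3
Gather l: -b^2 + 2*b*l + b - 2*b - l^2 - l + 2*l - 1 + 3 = -b^2 - b - l^2 + l*(2*b + 1) + 2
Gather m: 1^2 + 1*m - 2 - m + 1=0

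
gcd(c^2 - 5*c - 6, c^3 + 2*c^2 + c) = c + 1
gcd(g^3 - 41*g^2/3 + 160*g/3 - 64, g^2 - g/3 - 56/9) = g - 8/3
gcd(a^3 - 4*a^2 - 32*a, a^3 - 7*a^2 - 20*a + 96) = a^2 - 4*a - 32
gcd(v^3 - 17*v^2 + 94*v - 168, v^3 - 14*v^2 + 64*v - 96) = v^2 - 10*v + 24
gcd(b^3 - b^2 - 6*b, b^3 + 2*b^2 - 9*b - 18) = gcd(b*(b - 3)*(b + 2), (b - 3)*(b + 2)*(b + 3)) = b^2 - b - 6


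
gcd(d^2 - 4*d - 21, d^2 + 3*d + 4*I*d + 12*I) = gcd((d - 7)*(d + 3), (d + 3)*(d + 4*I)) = d + 3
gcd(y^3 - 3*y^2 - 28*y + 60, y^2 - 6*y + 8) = y - 2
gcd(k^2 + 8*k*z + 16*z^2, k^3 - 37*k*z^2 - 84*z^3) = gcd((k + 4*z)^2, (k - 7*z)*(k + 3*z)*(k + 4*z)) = k + 4*z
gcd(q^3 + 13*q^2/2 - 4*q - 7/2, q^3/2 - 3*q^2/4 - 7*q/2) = 1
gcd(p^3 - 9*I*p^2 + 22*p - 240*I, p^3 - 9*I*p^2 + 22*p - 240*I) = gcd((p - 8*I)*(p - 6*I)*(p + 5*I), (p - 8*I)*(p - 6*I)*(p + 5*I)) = p^3 - 9*I*p^2 + 22*p - 240*I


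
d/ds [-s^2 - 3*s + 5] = -2*s - 3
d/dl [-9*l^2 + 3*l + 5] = 3 - 18*l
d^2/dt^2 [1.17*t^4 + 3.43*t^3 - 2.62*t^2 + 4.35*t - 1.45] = 14.04*t^2 + 20.58*t - 5.24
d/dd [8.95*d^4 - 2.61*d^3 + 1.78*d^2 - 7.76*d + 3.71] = 35.8*d^3 - 7.83*d^2 + 3.56*d - 7.76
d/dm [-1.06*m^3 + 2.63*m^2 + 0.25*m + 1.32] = -3.18*m^2 + 5.26*m + 0.25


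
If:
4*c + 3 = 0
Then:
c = -3/4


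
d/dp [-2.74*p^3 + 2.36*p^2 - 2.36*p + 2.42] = -8.22*p^2 + 4.72*p - 2.36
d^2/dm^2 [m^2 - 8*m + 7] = 2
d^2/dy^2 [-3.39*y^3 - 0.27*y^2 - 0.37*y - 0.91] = -20.34*y - 0.54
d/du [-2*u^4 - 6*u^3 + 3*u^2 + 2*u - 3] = -8*u^3 - 18*u^2 + 6*u + 2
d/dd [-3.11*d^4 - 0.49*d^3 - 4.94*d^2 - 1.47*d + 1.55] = -12.44*d^3 - 1.47*d^2 - 9.88*d - 1.47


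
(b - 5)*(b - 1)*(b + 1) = b^3 - 5*b^2 - b + 5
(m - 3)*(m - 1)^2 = m^3 - 5*m^2 + 7*m - 3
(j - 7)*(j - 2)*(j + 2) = j^3 - 7*j^2 - 4*j + 28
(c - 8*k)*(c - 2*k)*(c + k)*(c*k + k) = c^4*k - 9*c^3*k^2 + c^3*k + 6*c^2*k^3 - 9*c^2*k^2 + 16*c*k^4 + 6*c*k^3 + 16*k^4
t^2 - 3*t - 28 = (t - 7)*(t + 4)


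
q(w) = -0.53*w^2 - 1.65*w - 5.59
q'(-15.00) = 14.25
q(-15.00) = -100.09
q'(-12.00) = 11.07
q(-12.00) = -62.11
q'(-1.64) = 0.09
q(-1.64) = -4.31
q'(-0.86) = -0.74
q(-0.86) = -4.56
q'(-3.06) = 1.59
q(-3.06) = -5.50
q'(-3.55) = 2.11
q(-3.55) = -6.41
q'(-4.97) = 3.62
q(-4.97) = -10.48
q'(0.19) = -1.85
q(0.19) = -5.92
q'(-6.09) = 4.81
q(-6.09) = -15.20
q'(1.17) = -2.89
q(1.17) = -8.25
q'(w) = -1.06*w - 1.65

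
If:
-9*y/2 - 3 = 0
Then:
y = -2/3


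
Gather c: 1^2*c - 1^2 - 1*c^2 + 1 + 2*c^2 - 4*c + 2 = c^2 - 3*c + 2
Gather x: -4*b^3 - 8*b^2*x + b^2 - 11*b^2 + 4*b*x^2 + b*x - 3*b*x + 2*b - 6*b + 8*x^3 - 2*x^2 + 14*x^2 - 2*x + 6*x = -4*b^3 - 10*b^2 - 4*b + 8*x^3 + x^2*(4*b + 12) + x*(-8*b^2 - 2*b + 4)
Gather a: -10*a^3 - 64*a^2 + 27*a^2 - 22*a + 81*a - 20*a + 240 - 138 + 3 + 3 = -10*a^3 - 37*a^2 + 39*a + 108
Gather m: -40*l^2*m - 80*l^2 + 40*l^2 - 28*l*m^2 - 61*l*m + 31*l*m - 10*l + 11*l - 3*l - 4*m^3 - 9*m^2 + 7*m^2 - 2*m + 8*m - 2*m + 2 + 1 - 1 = -40*l^2 - 2*l - 4*m^3 + m^2*(-28*l - 2) + m*(-40*l^2 - 30*l + 4) + 2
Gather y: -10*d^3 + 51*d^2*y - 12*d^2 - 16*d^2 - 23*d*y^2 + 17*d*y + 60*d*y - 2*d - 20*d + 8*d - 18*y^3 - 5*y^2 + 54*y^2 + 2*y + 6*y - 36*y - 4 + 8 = -10*d^3 - 28*d^2 - 14*d - 18*y^3 + y^2*(49 - 23*d) + y*(51*d^2 + 77*d - 28) + 4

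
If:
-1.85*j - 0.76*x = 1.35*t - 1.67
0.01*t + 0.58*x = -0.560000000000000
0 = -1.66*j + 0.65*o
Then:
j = 41.9135135135135*x + 41.7675675675676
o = 107.040665280665*x + 106.667941787942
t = -58.0*x - 56.0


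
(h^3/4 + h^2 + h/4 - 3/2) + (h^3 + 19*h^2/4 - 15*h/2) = 5*h^3/4 + 23*h^2/4 - 29*h/4 - 3/2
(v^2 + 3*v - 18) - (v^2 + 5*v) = -2*v - 18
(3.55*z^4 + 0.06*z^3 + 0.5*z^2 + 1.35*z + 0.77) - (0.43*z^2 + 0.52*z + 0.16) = 3.55*z^4 + 0.06*z^3 + 0.07*z^2 + 0.83*z + 0.61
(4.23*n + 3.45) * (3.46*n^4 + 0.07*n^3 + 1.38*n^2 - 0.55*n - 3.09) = 14.6358*n^5 + 12.2331*n^4 + 6.0789*n^3 + 2.4345*n^2 - 14.9682*n - 10.6605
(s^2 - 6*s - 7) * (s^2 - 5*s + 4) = s^4 - 11*s^3 + 27*s^2 + 11*s - 28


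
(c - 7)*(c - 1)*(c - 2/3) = c^3 - 26*c^2/3 + 37*c/3 - 14/3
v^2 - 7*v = v*(v - 7)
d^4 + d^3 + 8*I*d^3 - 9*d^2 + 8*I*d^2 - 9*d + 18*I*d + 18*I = (d + 1)*(d - I)*(d + 3*I)*(d + 6*I)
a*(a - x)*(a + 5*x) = a^3 + 4*a^2*x - 5*a*x^2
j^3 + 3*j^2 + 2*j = j*(j + 1)*(j + 2)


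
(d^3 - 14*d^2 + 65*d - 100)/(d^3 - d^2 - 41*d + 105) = (d^2 - 9*d + 20)/(d^2 + 4*d - 21)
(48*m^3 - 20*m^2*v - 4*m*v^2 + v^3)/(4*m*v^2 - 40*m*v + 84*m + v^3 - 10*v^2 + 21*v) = (12*m^2 - 8*m*v + v^2)/(v^2 - 10*v + 21)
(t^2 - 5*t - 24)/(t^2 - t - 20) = (-t^2 + 5*t + 24)/(-t^2 + t + 20)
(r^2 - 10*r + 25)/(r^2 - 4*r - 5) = (r - 5)/(r + 1)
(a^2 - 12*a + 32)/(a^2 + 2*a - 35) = (a^2 - 12*a + 32)/(a^2 + 2*a - 35)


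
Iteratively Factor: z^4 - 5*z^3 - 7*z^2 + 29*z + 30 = (z - 3)*(z^3 - 2*z^2 - 13*z - 10) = (z - 3)*(z + 2)*(z^2 - 4*z - 5) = (z - 3)*(z + 1)*(z + 2)*(z - 5)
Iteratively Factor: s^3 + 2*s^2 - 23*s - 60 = (s + 3)*(s^2 - s - 20) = (s - 5)*(s + 3)*(s + 4)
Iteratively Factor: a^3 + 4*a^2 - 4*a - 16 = (a + 2)*(a^2 + 2*a - 8) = (a - 2)*(a + 2)*(a + 4)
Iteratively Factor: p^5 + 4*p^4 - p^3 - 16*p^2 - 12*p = (p + 2)*(p^4 + 2*p^3 - 5*p^2 - 6*p) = (p + 1)*(p + 2)*(p^3 + p^2 - 6*p) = (p - 2)*(p + 1)*(p + 2)*(p^2 + 3*p) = p*(p - 2)*(p + 1)*(p + 2)*(p + 3)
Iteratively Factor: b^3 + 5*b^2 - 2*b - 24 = (b - 2)*(b^2 + 7*b + 12) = (b - 2)*(b + 4)*(b + 3)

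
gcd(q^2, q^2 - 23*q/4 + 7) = 1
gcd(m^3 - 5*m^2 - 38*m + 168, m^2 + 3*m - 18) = m + 6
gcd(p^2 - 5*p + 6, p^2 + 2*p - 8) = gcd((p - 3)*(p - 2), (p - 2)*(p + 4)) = p - 2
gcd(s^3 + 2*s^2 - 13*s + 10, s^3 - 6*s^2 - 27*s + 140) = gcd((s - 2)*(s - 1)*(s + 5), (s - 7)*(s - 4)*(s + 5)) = s + 5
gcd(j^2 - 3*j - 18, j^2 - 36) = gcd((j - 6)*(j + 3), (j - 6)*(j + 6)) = j - 6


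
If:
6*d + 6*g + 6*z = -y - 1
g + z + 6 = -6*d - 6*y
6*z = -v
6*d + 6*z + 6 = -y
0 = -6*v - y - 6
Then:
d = -7/6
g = 5/6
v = -1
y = 0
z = 1/6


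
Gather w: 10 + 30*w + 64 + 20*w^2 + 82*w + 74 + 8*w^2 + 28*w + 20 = 28*w^2 + 140*w + 168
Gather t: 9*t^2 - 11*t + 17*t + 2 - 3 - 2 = 9*t^2 + 6*t - 3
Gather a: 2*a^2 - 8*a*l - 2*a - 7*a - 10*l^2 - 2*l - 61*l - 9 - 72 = 2*a^2 + a*(-8*l - 9) - 10*l^2 - 63*l - 81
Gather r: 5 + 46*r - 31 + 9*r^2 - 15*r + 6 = 9*r^2 + 31*r - 20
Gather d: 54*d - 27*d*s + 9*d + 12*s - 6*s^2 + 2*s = d*(63 - 27*s) - 6*s^2 + 14*s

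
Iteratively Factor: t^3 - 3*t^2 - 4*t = (t)*(t^2 - 3*t - 4) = t*(t + 1)*(t - 4)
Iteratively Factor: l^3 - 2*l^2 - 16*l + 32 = (l + 4)*(l^2 - 6*l + 8) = (l - 2)*(l + 4)*(l - 4)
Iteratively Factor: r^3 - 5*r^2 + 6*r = (r - 2)*(r^2 - 3*r) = (r - 3)*(r - 2)*(r)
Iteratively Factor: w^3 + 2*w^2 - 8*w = (w)*(w^2 + 2*w - 8) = w*(w + 4)*(w - 2)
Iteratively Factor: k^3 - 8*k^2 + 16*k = (k)*(k^2 - 8*k + 16) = k*(k - 4)*(k - 4)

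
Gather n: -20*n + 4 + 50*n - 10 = 30*n - 6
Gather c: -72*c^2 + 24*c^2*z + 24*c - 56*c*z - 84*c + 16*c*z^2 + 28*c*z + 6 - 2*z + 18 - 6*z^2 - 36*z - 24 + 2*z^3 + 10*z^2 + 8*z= c^2*(24*z - 72) + c*(16*z^2 - 28*z - 60) + 2*z^3 + 4*z^2 - 30*z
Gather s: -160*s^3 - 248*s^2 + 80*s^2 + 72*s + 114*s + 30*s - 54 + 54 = -160*s^3 - 168*s^2 + 216*s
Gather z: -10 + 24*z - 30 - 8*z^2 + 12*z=-8*z^2 + 36*z - 40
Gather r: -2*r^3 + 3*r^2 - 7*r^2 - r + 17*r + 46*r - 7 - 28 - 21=-2*r^3 - 4*r^2 + 62*r - 56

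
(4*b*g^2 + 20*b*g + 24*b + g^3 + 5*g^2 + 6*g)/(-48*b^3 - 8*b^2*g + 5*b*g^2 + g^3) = (-g^2 - 5*g - 6)/(12*b^2 - b*g - g^2)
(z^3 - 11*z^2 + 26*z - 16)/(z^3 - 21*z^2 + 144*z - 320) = (z^2 - 3*z + 2)/(z^2 - 13*z + 40)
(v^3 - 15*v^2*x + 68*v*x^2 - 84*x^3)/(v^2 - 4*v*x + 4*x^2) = (-v^2 + 13*v*x - 42*x^2)/(-v + 2*x)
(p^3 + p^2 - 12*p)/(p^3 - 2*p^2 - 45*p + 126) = p*(p + 4)/(p^2 + p - 42)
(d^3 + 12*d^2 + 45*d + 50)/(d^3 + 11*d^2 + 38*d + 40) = (d + 5)/(d + 4)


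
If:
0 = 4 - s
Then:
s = 4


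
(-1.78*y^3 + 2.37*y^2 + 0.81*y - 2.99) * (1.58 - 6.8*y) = 12.104*y^4 - 18.9284*y^3 - 1.7634*y^2 + 21.6118*y - 4.7242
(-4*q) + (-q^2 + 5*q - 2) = -q^2 + q - 2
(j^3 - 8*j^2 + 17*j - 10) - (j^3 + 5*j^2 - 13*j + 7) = -13*j^2 + 30*j - 17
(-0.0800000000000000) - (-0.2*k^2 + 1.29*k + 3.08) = 0.2*k^2 - 1.29*k - 3.16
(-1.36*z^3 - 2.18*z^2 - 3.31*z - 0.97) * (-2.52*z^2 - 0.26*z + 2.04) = 3.4272*z^5 + 5.8472*z^4 + 6.1336*z^3 - 1.1422*z^2 - 6.5002*z - 1.9788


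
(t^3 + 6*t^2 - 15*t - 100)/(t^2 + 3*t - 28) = (t^2 + 10*t + 25)/(t + 7)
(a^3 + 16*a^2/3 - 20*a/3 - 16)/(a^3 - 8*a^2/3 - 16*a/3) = (a^2 + 4*a - 12)/(a*(a - 4))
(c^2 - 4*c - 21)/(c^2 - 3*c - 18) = (c - 7)/(c - 6)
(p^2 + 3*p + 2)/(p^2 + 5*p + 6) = (p + 1)/(p + 3)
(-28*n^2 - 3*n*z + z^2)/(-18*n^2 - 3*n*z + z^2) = (28*n^2 + 3*n*z - z^2)/(18*n^2 + 3*n*z - z^2)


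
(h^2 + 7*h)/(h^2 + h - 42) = h/(h - 6)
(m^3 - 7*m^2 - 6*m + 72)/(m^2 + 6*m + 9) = (m^2 - 10*m + 24)/(m + 3)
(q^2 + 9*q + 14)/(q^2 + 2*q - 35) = (q + 2)/(q - 5)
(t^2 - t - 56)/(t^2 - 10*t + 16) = (t + 7)/(t - 2)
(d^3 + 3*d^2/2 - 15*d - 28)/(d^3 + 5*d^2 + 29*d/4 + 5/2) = 2*(2*d^2 - d - 28)/(4*d^2 + 12*d + 5)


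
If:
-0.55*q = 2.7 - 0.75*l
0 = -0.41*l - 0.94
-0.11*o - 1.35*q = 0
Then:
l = -2.29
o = 98.62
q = -8.04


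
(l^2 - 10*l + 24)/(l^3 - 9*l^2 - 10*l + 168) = (l - 4)/(l^2 - 3*l - 28)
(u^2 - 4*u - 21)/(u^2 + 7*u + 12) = (u - 7)/(u + 4)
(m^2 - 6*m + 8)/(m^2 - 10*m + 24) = (m - 2)/(m - 6)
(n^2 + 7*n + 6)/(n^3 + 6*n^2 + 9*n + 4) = (n + 6)/(n^2 + 5*n + 4)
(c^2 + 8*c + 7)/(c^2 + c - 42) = (c + 1)/(c - 6)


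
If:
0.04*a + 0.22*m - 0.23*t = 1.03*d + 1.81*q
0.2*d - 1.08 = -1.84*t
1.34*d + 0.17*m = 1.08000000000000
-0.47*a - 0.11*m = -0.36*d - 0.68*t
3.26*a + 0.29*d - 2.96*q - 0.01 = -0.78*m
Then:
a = -0.96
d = -0.13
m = 7.38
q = 0.87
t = 0.60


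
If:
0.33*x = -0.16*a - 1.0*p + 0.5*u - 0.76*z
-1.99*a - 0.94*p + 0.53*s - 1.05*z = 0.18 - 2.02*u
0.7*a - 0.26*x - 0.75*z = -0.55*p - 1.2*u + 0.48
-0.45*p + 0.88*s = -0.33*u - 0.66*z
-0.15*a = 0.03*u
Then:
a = -0.119944474371054*z - 0.03307594197375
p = 0.279559454036142 - 0.174245271121069*z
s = 0.0809391477949732 - 1.06399858490536*z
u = 0.599722371855268*z + 0.16537970986875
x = -0.808189172884632*z - 0.580537722381718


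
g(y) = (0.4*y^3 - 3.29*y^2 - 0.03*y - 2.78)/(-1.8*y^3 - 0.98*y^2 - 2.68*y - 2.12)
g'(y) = (1.2*y^2 - 6.58*y - 0.03)/(-1.8*y^3 - 0.98*y^2 - 2.68*y - 2.12) + (5.4*y^2 + 1.96*y + 2.68)*(0.4*y^3 - 3.29*y^2 - 0.03*y - 2.78)/(-1.8*y^3 - 0.98*y^2 - 2.68*y - 2.12)^2 = (-4.44089209850063e-16*y^5 - 6.314*y^4 - 2.252*y^3 - 8.7682*y^2 + 8.5008*y - 7.3868)/(3.24*y^6 + 3.528*y^5 + 10.6084*y^4 + 12.8848*y^3 + 11.3376*y^2 + 11.3632*y + 4.4944)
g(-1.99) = -1.40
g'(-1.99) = -0.77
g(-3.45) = -0.84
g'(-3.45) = -0.20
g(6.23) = 0.07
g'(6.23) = -0.04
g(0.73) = 0.83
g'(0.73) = -0.30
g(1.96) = 0.50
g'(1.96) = -0.22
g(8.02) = 0.01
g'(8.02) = -0.03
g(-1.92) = -1.45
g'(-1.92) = -0.85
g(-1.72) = -1.66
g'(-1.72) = -1.20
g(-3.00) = -0.94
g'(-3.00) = -0.27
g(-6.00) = -0.56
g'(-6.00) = -0.06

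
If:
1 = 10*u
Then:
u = 1/10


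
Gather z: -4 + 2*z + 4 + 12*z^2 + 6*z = 12*z^2 + 8*z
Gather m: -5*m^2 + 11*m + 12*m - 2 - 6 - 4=-5*m^2 + 23*m - 12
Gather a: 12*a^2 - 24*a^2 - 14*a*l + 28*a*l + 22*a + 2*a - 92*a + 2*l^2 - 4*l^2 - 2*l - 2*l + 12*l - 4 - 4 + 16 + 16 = -12*a^2 + a*(14*l - 68) - 2*l^2 + 8*l + 24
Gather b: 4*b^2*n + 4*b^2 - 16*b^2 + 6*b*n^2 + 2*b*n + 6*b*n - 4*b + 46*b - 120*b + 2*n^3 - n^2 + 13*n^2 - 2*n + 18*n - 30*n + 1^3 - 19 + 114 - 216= b^2*(4*n - 12) + b*(6*n^2 + 8*n - 78) + 2*n^3 + 12*n^2 - 14*n - 120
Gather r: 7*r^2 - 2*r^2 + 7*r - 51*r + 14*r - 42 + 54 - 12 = 5*r^2 - 30*r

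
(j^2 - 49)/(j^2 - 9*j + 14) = (j + 7)/(j - 2)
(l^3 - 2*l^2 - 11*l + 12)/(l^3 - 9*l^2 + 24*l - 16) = (l + 3)/(l - 4)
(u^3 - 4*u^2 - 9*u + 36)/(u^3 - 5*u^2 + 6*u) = (u^2 - u - 12)/(u*(u - 2))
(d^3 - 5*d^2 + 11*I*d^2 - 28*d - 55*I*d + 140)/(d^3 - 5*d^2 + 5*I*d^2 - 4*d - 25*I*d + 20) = (d + 7*I)/(d + I)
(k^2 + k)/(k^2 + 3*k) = (k + 1)/(k + 3)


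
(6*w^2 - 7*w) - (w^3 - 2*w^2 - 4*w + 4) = -w^3 + 8*w^2 - 3*w - 4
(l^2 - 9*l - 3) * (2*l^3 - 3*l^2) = 2*l^5 - 21*l^4 + 21*l^3 + 9*l^2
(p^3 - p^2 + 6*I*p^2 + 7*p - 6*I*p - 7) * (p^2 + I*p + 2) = p^5 - p^4 + 7*I*p^4 + 3*p^3 - 7*I*p^3 - 3*p^2 + 19*I*p^2 + 14*p - 19*I*p - 14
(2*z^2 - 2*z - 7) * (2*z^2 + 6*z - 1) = 4*z^4 + 8*z^3 - 28*z^2 - 40*z + 7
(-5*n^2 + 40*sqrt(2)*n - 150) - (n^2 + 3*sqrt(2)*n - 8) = -6*n^2 + 37*sqrt(2)*n - 142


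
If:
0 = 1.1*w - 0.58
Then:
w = 0.53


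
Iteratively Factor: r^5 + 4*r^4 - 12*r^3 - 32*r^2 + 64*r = (r + 4)*(r^4 - 12*r^2 + 16*r) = r*(r + 4)*(r^3 - 12*r + 16) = r*(r - 2)*(r + 4)*(r^2 + 2*r - 8) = r*(r - 2)^2*(r + 4)*(r + 4)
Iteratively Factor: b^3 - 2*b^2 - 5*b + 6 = (b - 1)*(b^2 - b - 6) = (b - 3)*(b - 1)*(b + 2)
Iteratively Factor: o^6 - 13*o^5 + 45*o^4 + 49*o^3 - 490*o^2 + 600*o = (o - 2)*(o^5 - 11*o^4 + 23*o^3 + 95*o^2 - 300*o) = o*(o - 2)*(o^4 - 11*o^3 + 23*o^2 + 95*o - 300) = o*(o - 5)*(o - 2)*(o^3 - 6*o^2 - 7*o + 60) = o*(o - 5)*(o - 4)*(o - 2)*(o^2 - 2*o - 15) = o*(o - 5)*(o - 4)*(o - 2)*(o + 3)*(o - 5)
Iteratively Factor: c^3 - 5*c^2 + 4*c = (c - 4)*(c^2 - c) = c*(c - 4)*(c - 1)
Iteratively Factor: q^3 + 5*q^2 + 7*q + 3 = (q + 1)*(q^2 + 4*q + 3) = (q + 1)*(q + 3)*(q + 1)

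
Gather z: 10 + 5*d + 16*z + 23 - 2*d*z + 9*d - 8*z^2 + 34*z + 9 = 14*d - 8*z^2 + z*(50 - 2*d) + 42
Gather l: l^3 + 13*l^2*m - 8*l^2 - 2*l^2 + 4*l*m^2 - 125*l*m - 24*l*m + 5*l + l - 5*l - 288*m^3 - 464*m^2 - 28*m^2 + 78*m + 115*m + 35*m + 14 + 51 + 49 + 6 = l^3 + l^2*(13*m - 10) + l*(4*m^2 - 149*m + 1) - 288*m^3 - 492*m^2 + 228*m + 120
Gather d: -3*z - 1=-3*z - 1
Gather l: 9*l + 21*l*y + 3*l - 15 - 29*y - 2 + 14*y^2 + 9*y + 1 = l*(21*y + 12) + 14*y^2 - 20*y - 16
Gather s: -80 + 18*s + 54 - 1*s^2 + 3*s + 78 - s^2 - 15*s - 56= -2*s^2 + 6*s - 4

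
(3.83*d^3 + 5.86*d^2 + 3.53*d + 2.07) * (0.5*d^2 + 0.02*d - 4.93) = 1.915*d^5 + 3.0066*d^4 - 16.9997*d^3 - 27.7842*d^2 - 17.3615*d - 10.2051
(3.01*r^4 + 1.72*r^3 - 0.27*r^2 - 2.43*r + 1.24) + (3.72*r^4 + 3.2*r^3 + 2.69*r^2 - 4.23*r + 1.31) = 6.73*r^4 + 4.92*r^3 + 2.42*r^2 - 6.66*r + 2.55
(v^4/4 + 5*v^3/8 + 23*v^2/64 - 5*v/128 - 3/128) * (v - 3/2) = v^5/4 + v^4/4 - 37*v^3/64 - 37*v^2/64 + 9*v/256 + 9/256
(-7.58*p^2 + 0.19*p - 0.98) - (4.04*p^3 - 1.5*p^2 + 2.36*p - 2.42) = -4.04*p^3 - 6.08*p^2 - 2.17*p + 1.44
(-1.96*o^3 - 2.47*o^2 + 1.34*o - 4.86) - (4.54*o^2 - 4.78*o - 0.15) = -1.96*o^3 - 7.01*o^2 + 6.12*o - 4.71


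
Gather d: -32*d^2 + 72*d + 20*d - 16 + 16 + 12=-32*d^2 + 92*d + 12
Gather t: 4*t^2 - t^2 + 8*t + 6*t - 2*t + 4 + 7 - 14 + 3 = 3*t^2 + 12*t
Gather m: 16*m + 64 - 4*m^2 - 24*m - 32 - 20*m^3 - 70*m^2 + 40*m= -20*m^3 - 74*m^2 + 32*m + 32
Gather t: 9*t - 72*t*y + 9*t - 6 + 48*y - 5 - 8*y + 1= t*(18 - 72*y) + 40*y - 10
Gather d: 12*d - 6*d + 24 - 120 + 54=6*d - 42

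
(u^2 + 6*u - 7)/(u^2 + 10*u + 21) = (u - 1)/(u + 3)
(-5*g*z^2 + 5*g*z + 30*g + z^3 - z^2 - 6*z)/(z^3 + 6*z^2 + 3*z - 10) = (-5*g*z + 15*g + z^2 - 3*z)/(z^2 + 4*z - 5)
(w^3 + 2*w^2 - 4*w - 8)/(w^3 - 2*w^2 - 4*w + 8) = (w + 2)/(w - 2)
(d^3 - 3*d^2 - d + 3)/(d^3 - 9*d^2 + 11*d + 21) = (d - 1)/(d - 7)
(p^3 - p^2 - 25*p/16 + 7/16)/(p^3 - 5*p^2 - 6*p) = (p^2 - 2*p + 7/16)/(p*(p - 6))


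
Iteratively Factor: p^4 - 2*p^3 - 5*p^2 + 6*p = (p - 1)*(p^3 - p^2 - 6*p) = (p - 1)*(p + 2)*(p^2 - 3*p) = p*(p - 1)*(p + 2)*(p - 3)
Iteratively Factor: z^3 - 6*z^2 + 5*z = (z)*(z^2 - 6*z + 5) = z*(z - 1)*(z - 5)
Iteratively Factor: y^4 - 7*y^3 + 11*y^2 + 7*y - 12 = (y - 1)*(y^3 - 6*y^2 + 5*y + 12) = (y - 3)*(y - 1)*(y^2 - 3*y - 4) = (y - 4)*(y - 3)*(y - 1)*(y + 1)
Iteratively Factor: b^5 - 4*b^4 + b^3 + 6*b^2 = (b)*(b^4 - 4*b^3 + b^2 + 6*b) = b*(b - 3)*(b^3 - b^2 - 2*b) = b*(b - 3)*(b - 2)*(b^2 + b) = b^2*(b - 3)*(b - 2)*(b + 1)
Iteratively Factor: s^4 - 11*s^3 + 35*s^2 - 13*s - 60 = (s - 3)*(s^3 - 8*s^2 + 11*s + 20) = (s - 5)*(s - 3)*(s^2 - 3*s - 4) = (s - 5)*(s - 4)*(s - 3)*(s + 1)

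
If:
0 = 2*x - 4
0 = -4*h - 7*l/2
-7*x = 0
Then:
No Solution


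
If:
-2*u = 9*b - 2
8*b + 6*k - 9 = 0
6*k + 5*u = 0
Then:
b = 28/61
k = 325/366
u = -65/61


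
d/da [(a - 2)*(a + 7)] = 2*a + 5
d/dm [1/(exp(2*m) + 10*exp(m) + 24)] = 2*(-exp(m) - 5)*exp(m)/(exp(2*m) + 10*exp(m) + 24)^2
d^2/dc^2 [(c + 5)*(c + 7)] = 2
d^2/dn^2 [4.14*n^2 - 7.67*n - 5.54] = 8.28000000000000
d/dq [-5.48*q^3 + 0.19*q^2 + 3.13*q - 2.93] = -16.44*q^2 + 0.38*q + 3.13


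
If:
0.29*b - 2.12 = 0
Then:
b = 7.31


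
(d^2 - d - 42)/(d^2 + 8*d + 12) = (d - 7)/(d + 2)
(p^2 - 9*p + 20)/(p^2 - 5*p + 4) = (p - 5)/(p - 1)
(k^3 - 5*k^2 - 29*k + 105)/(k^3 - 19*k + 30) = (k - 7)/(k - 2)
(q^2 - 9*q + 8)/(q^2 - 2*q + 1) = (q - 8)/(q - 1)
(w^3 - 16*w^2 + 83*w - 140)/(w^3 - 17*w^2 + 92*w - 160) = (w - 7)/(w - 8)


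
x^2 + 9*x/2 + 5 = (x + 2)*(x + 5/2)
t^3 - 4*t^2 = t^2*(t - 4)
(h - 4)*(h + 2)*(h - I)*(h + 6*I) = h^4 - 2*h^3 + 5*I*h^3 - 2*h^2 - 10*I*h^2 - 12*h - 40*I*h - 48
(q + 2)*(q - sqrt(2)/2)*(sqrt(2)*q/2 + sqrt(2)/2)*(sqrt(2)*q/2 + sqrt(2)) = q^4/2 - sqrt(2)*q^3/4 + 5*q^3/2 - 5*sqrt(2)*q^2/4 + 4*q^2 - 2*sqrt(2)*q + 2*q - sqrt(2)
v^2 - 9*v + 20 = (v - 5)*(v - 4)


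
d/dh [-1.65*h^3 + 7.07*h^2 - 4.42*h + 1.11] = -4.95*h^2 + 14.14*h - 4.42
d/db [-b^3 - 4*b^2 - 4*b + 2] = -3*b^2 - 8*b - 4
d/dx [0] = 0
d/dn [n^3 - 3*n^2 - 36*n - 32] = 3*n^2 - 6*n - 36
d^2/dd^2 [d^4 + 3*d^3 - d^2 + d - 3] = 12*d^2 + 18*d - 2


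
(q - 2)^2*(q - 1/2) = q^3 - 9*q^2/2 + 6*q - 2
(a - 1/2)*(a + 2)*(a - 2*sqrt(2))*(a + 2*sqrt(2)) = a^4 + 3*a^3/2 - 9*a^2 - 12*a + 8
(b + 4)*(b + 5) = b^2 + 9*b + 20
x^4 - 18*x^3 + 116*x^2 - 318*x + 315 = (x - 7)*(x - 5)*(x - 3)^2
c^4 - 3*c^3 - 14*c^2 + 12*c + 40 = (c - 5)*(c - 2)*(c + 2)^2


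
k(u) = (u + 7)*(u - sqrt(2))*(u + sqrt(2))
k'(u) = (u + 7)*(u - sqrt(2)) + (u + 7)*(u + sqrt(2)) + (u - sqrt(2))*(u + sqrt(2)) = 3*u^2 + 14*u - 2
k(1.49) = 1.87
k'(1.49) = 25.52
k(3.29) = 90.80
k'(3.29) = 76.53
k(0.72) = -11.44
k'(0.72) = 9.64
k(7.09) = 680.10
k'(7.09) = 248.06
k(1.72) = 8.36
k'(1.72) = 30.96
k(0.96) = -8.58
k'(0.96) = 14.20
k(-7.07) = -3.36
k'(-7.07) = 48.97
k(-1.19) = -3.39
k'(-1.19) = -14.41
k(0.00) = -14.00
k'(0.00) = -2.00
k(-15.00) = -1784.00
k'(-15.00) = 463.00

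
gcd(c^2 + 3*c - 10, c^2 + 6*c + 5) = c + 5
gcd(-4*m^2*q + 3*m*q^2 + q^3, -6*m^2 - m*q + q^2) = 1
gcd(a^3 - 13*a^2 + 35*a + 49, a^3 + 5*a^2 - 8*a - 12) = a + 1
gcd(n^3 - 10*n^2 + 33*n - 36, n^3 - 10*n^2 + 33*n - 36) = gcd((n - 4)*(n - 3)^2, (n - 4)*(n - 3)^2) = n^3 - 10*n^2 + 33*n - 36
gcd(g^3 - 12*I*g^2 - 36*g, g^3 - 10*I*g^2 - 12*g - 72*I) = g^2 - 12*I*g - 36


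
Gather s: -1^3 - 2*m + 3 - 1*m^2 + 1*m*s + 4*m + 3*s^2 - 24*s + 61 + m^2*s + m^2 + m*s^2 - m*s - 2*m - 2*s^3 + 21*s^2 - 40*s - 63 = -2*s^3 + s^2*(m + 24) + s*(m^2 - 64)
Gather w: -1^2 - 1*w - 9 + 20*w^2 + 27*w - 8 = 20*w^2 + 26*w - 18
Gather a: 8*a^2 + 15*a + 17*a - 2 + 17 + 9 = 8*a^2 + 32*a + 24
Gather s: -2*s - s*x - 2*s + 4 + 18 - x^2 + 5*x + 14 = s*(-x - 4) - x^2 + 5*x + 36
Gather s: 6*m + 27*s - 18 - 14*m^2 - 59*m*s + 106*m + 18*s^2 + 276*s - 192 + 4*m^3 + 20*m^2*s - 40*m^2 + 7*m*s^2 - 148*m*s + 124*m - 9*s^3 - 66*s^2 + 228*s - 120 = 4*m^3 - 54*m^2 + 236*m - 9*s^3 + s^2*(7*m - 48) + s*(20*m^2 - 207*m + 531) - 330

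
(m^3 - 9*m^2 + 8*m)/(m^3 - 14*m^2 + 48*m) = (m - 1)/(m - 6)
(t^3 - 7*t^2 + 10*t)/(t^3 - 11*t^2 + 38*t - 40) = t/(t - 4)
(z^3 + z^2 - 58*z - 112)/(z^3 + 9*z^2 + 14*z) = (z - 8)/z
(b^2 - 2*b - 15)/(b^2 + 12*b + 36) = (b^2 - 2*b - 15)/(b^2 + 12*b + 36)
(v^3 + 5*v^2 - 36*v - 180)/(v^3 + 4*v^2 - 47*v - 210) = (v - 6)/(v - 7)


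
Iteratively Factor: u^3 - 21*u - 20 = (u + 1)*(u^2 - u - 20) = (u + 1)*(u + 4)*(u - 5)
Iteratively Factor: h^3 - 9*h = (h)*(h^2 - 9) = h*(h + 3)*(h - 3)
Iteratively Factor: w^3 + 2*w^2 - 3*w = (w + 3)*(w^2 - w) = w*(w + 3)*(w - 1)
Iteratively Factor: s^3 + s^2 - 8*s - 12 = (s - 3)*(s^2 + 4*s + 4) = (s - 3)*(s + 2)*(s + 2)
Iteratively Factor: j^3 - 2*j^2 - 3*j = (j - 3)*(j^2 + j) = (j - 3)*(j + 1)*(j)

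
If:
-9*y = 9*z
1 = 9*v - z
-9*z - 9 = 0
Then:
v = 0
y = 1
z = -1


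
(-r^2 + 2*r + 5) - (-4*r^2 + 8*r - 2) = 3*r^2 - 6*r + 7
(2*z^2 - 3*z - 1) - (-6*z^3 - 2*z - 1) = 6*z^3 + 2*z^2 - z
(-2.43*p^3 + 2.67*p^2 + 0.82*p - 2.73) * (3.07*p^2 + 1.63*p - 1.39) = -7.4601*p^5 + 4.236*p^4 + 10.2472*p^3 - 10.7558*p^2 - 5.5897*p + 3.7947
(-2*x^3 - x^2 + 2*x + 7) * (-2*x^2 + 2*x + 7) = 4*x^5 - 2*x^4 - 20*x^3 - 17*x^2 + 28*x + 49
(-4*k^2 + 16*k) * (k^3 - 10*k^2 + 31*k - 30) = -4*k^5 + 56*k^4 - 284*k^3 + 616*k^2 - 480*k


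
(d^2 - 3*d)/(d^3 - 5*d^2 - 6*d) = (3 - d)/(-d^2 + 5*d + 6)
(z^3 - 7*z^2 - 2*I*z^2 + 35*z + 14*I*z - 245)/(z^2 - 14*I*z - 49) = (z^2 + z*(-7 + 5*I) - 35*I)/(z - 7*I)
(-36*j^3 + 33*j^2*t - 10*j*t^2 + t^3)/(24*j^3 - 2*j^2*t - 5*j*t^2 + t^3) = (-3*j + t)/(2*j + t)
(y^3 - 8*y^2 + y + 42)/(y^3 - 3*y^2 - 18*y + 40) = (y^3 - 8*y^2 + y + 42)/(y^3 - 3*y^2 - 18*y + 40)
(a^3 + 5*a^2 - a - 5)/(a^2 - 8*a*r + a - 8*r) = (-a^2 - 4*a + 5)/(-a + 8*r)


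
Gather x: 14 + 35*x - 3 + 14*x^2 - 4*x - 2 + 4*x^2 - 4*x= 18*x^2 + 27*x + 9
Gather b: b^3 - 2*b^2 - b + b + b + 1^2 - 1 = b^3 - 2*b^2 + b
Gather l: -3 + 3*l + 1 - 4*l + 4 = 2 - l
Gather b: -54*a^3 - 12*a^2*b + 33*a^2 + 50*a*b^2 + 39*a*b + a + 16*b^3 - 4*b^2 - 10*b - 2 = -54*a^3 + 33*a^2 + a + 16*b^3 + b^2*(50*a - 4) + b*(-12*a^2 + 39*a - 10) - 2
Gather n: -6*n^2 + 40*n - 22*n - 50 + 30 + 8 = -6*n^2 + 18*n - 12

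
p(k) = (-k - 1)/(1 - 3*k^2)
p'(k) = 6*k*(-k - 1)/(1 - 3*k^2)^2 - 1/(1 - 3*k^2)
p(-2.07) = -0.09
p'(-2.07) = -0.01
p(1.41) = 0.49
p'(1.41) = -0.63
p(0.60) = 20.00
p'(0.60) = -887.50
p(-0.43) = -1.28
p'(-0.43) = 5.17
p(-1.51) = -0.09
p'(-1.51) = 0.04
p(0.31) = -1.84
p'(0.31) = -6.22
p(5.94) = 0.07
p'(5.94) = -0.01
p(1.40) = 0.49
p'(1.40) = -0.64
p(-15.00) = -0.02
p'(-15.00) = 0.00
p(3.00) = 0.15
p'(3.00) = -0.07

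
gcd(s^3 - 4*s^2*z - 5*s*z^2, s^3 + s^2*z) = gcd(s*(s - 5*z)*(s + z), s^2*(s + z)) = s^2 + s*z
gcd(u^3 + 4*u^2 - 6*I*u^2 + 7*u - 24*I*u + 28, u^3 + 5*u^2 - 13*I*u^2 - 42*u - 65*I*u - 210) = u - 7*I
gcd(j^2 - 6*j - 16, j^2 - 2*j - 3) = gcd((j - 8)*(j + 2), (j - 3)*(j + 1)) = 1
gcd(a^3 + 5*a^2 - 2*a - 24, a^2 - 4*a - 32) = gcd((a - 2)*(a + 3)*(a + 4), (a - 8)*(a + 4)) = a + 4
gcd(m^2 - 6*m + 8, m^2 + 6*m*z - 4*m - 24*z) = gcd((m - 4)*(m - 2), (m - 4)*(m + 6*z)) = m - 4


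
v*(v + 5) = v^2 + 5*v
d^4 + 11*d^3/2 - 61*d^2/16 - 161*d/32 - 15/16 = (d - 5/4)*(d + 1/4)*(d + 1/2)*(d + 6)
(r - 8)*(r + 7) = r^2 - r - 56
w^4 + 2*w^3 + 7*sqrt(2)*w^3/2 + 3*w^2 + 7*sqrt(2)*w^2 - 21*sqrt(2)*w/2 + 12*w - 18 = (w - 1)*(w + 3)*(w + 3*sqrt(2)/2)*(w + 2*sqrt(2))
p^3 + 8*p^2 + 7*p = p*(p + 1)*(p + 7)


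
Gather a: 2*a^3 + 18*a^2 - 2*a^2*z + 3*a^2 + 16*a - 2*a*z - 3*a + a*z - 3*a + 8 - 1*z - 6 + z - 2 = 2*a^3 + a^2*(21 - 2*z) + a*(10 - z)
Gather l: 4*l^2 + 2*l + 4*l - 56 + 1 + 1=4*l^2 + 6*l - 54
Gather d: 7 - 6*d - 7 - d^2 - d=-d^2 - 7*d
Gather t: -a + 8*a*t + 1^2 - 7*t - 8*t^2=-a - 8*t^2 + t*(8*a - 7) + 1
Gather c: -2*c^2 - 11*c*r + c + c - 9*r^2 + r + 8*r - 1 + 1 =-2*c^2 + c*(2 - 11*r) - 9*r^2 + 9*r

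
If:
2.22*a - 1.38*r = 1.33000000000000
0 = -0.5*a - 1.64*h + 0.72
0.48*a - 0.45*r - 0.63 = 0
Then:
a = -0.80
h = 0.68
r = -2.26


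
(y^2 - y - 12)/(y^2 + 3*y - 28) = (y + 3)/(y + 7)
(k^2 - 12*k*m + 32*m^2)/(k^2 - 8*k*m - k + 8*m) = (k - 4*m)/(k - 1)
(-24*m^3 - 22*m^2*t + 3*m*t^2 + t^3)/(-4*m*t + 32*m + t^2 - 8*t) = (6*m^2 + 7*m*t + t^2)/(t - 8)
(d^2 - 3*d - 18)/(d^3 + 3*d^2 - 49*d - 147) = (d - 6)/(d^2 - 49)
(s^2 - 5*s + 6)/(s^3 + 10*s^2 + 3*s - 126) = (s - 2)/(s^2 + 13*s + 42)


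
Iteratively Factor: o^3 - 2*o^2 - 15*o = (o)*(o^2 - 2*o - 15) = o*(o - 5)*(o + 3)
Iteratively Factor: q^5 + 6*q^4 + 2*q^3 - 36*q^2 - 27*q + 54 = (q + 3)*(q^4 + 3*q^3 - 7*q^2 - 15*q + 18) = (q - 2)*(q + 3)*(q^3 + 5*q^2 + 3*q - 9) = (q - 2)*(q + 3)^2*(q^2 + 2*q - 3) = (q - 2)*(q - 1)*(q + 3)^2*(q + 3)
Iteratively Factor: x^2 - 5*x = (x)*(x - 5)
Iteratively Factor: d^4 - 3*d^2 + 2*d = (d + 2)*(d^3 - 2*d^2 + d) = (d - 1)*(d + 2)*(d^2 - d) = (d - 1)^2*(d + 2)*(d)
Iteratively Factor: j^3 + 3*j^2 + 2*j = (j + 2)*(j^2 + j) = (j + 1)*(j + 2)*(j)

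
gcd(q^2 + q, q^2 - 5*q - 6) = q + 1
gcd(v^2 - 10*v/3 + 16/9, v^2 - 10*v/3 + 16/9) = v^2 - 10*v/3 + 16/9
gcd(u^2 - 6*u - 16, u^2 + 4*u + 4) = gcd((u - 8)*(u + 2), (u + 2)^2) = u + 2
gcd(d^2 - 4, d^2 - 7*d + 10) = d - 2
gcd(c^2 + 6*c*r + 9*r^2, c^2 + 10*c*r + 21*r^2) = c + 3*r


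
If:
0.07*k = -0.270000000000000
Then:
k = -3.86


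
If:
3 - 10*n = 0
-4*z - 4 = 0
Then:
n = 3/10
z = -1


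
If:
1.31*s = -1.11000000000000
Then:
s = -0.85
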